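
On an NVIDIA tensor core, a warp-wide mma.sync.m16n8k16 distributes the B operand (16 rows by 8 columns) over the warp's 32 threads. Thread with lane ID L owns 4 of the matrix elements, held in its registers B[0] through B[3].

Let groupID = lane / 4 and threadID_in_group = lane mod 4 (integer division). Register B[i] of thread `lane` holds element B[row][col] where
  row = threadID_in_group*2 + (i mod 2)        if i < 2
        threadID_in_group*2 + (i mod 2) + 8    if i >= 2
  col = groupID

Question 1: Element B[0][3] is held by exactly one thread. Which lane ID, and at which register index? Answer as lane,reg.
c: 3->gid=3  r: 0->r8=0,tid=0,i&1=0
L=3*4+0=12  i=0*2+0=0

12,0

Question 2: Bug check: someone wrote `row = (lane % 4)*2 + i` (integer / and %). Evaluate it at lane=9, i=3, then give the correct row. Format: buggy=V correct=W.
`(lane % 4)*2 + i`[9,3]->5
lane 9->9/4=2, 9 mod 4=1
i=3  r:2·1+1+8->11  c:2
row: 5 vs 11

buggy=5 correct=11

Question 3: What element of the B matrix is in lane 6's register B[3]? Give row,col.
13,1

L=6→G=6>>2=1, T=6&3=2
[3]→row 2·2+1+8=13  col G=1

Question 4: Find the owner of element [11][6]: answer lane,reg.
25,3

c=6->g=6  r=11->rb=1,t=1,b0=1
L=6*4+1=25  i=1*2+1=3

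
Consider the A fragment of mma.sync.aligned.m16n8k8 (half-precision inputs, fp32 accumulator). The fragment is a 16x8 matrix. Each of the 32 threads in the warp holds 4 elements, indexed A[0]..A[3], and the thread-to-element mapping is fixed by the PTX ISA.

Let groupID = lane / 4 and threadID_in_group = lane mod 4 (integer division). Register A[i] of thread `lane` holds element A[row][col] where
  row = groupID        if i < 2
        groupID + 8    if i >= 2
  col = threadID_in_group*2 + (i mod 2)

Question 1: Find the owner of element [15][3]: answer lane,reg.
r: 15->gid=7,r8=1  c: 3->tid=1,i&1=1
L=7*4+1=29  i=1*2+1=3

29,3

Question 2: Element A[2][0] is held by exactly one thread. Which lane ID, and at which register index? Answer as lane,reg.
r: 2->gid=2,r8=0  c: 0->tid=0,i&1=0
L=2*4+0=8  i=0*2+0=0

8,0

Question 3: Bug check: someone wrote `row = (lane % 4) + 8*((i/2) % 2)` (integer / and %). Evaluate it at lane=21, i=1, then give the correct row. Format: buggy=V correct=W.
buggy=1 correct=5

`(lane % 4) + 8*((i/2) % 2)`[21,1]->1
L=21->g=21>>2=5, t=21&3=1
[1]->row 5+0=5  col 1·2+1=3
row: 1 vs 5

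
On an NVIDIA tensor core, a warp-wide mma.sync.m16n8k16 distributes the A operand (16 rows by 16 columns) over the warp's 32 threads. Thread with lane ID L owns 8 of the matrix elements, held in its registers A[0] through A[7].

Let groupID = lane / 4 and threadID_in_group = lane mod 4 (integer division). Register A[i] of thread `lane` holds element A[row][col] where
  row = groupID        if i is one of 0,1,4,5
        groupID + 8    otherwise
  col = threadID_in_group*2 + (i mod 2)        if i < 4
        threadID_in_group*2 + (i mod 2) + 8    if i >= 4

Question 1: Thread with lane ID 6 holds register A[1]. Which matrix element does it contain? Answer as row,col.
lane 6->6/4=1, 6 mod 4=2
i=1  r:1+0->1  c:2·2+1+0->5

1,5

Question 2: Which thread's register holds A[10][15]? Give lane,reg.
r:10=>grp=2,rB=1  c:15=>cB=1,tig=3,lo=1
L=2*4+3=11  i=1*4+1*2+1=7

11,7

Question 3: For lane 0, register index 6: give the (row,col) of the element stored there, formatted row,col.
0: g=0,t=0
[6] (0+8,0*2+0+8) = (8,8)

8,8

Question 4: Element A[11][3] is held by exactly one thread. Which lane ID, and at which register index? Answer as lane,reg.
13,3

r:11=>grp=3,rB=1  c:3=>cB=0,tig=1,lo=1
L=3*4+1=13  i=0*4+1*2+1=3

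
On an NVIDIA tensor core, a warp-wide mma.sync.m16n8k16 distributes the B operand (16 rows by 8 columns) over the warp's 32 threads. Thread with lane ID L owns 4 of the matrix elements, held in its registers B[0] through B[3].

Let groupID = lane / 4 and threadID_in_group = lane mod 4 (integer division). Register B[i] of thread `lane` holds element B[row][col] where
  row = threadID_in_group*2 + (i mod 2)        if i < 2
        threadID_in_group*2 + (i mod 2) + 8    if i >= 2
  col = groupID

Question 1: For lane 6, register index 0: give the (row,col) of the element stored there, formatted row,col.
lane 6: G=1 (6/4), T=2 (6%4)
i=0: r=2*2+0+0=4, c=G=1

4,1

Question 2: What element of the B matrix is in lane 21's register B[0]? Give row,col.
21: gr=5,th=1
[0] (1*2+0+0,5) = (2,5)

2,5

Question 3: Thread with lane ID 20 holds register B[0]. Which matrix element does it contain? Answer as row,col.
20: grp=5,tig=0
[0] (0*2+0+0,5) = (0,5)

0,5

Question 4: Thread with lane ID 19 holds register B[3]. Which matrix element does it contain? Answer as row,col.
lane 19⇒19/4=4, 19 mod 4=3
i=3  r:2·3+1+8⇒15  c:4

15,4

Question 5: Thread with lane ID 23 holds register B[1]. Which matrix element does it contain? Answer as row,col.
lane 23->23/4=5, 23 mod 4=3
i=1  r:2·3+1+0->7  c:5

7,5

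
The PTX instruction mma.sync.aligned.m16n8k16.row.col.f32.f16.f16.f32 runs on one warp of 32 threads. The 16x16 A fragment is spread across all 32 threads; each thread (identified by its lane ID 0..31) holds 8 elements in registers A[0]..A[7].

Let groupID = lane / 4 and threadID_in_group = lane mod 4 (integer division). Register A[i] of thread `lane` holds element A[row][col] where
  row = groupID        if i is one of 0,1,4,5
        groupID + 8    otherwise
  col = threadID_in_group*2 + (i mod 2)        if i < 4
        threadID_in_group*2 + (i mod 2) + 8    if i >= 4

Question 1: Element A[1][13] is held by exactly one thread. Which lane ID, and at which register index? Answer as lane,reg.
r=1⇒gr=1,Rb=0  c=13⇒Cb=1,th=2,odd=1
L=1*4+2=6  i=1*4+0*2+1=5

6,5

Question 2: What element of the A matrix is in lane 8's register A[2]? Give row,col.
10,0

lane 8⇒8/4=2, 8 mod 4=0
i=2  r:2+8⇒10  c:2·0+0+0⇒0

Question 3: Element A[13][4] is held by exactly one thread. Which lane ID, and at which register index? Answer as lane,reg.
r=13->g=5,rb=1  c=4->cb=0,t=2,b0=0
L=5*4+2=22  i=0*4+1*2+0=2

22,2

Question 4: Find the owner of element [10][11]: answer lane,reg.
r=10→G=2,rhi=1  c=11→chi=1,T=1,p=1
L=2*4+1=9  i=1*4+1*2+1=7

9,7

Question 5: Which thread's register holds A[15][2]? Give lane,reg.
29,2

r=15→G=7,rhi=1  c=2→chi=0,T=1,p=0
L=7*4+1=29  i=0*4+1*2+0=2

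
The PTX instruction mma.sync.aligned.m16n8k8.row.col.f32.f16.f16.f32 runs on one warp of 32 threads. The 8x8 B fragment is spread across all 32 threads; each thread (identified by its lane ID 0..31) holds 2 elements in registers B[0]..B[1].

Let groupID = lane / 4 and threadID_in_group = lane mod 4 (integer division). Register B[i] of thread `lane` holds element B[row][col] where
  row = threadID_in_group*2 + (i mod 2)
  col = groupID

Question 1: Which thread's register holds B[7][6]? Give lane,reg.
c=6→G=6  r=7→T=3,p=1
L=6*4+3=27  i=1=1

27,1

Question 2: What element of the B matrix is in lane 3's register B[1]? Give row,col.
7,0

3: grp=0,tig=3
[1] (3*2+1,0) = (7,0)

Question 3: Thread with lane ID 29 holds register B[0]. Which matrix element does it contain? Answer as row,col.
2,7

29: grp=7,tig=1
[0] (1*2+0,7) = (2,7)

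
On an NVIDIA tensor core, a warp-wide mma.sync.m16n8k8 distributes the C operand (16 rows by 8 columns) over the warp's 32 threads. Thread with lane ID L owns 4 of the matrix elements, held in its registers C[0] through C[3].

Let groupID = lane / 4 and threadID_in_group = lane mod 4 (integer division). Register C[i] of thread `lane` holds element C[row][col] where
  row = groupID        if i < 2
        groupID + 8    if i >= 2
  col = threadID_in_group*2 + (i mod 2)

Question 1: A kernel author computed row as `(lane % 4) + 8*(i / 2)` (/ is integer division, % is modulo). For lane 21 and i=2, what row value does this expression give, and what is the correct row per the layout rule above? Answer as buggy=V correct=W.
`(lane % 4) + 8*(i / 2)`[21,2]=>9
lane 21=>21/4=5, 21 mod 4=1
i=2  r:5+8=>13  c:2·1+0=>2
row: 9 vs 13

buggy=9 correct=13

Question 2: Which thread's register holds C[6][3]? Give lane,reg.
r=6->g=6,rb=0  c=3->t=1,b0=1
L=6*4+1=25  i=0*2+1=1

25,1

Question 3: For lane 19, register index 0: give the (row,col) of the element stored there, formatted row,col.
4,6

lane 19=>19/4=4, 19 mod 4=3
i=0  r:4+0=>4  c:2·3+0=>6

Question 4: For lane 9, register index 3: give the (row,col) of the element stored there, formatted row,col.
lane 9: grp=2 (9/4), tig=1 (9%4)
i=3: r=2+8=10, c=1*2+1=3

10,3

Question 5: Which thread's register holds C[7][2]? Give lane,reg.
r=7->g=7,rb=0  c=2->t=1,b0=0
L=7*4+1=29  i=0*2+0=0

29,0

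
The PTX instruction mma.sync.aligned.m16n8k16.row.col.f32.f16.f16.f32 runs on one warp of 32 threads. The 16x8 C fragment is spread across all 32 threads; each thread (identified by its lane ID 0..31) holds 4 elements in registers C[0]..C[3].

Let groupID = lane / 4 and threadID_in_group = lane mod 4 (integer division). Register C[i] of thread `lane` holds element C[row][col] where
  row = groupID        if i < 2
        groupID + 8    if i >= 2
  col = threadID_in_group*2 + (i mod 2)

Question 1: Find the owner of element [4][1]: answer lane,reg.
16,1

r: 4->gid=4,r8=0  c: 1->tid=0,i&1=1
L=4*4+0=16  i=0*2+1=1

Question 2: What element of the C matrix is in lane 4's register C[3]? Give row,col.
lane 4->4/4=1, 4 mod 4=0
i=3  r:1+8->9  c:2·0+1->1

9,1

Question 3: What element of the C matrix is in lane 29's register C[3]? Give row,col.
lane 29: grp=7 (29/4), tig=1 (29%4)
i=3: r=7+8=15, c=1*2+1=3

15,3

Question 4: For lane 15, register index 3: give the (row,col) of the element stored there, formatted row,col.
11,7

lane 15: g=3 (15/4), t=3 (15%4)
i=3: r=3+8=11, c=3*2+1=7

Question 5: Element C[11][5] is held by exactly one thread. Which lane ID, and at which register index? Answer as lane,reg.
14,3

r=11→G=3,rhi=1  c=5→T=2,p=1
L=3*4+2=14  i=1*2+1=3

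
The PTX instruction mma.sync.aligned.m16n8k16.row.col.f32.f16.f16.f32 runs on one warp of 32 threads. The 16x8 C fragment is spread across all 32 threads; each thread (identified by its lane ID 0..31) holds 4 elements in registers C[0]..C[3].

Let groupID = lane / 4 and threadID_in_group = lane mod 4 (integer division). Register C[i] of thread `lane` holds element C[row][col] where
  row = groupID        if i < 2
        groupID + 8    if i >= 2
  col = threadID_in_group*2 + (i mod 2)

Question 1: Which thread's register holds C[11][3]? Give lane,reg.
r=11→G=3,rhi=1  c=3→T=1,p=1
L=3*4+1=13  i=1*2+1=3

13,3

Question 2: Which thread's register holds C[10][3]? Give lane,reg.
r=10⇒gr=2,Rb=1  c=3⇒th=1,odd=1
L=2*4+1=9  i=1*2+1=3

9,3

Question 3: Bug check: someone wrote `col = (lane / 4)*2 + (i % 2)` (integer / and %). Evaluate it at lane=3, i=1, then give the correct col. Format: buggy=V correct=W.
`(lane / 4)*2 + (i % 2)`[3,1]=>1
L=3=>grp=3>>2=0, tig=3&3=3
[1]=>row 0+0=0  col 3·2+1=7
col: 1 vs 7

buggy=1 correct=7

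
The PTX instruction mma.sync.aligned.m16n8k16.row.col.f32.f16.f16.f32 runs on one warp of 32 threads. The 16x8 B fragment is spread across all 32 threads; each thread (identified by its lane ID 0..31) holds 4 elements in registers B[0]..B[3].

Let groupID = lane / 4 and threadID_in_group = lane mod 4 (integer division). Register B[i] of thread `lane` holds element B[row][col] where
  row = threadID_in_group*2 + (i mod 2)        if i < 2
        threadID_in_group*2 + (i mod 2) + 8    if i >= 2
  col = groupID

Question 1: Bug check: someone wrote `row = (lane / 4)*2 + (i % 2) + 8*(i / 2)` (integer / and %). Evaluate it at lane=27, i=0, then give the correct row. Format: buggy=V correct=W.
buggy=12 correct=6

`(lane / 4)*2 + (i % 2) + 8*(i / 2)`[27,0]⇒12
lane 27⇒27/4=6, 27 mod 4=3
i=0  r:2·3+0+0⇒6  c:6
row: 12 vs 6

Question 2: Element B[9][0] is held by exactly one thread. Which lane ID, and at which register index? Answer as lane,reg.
0,3

c:0=>grp=0  r:9=>rB=1,tig=0,lo=1
L=0*4+0=0  i=1*2+1=3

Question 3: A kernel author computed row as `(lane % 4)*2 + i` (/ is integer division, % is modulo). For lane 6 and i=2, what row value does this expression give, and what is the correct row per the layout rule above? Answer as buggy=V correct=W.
`(lane % 4)*2 + i`[6,2]⇒6
6: gr=1,th=2
[2] (2*2+0+8,1) = (12,1)
row: 6 vs 12

buggy=6 correct=12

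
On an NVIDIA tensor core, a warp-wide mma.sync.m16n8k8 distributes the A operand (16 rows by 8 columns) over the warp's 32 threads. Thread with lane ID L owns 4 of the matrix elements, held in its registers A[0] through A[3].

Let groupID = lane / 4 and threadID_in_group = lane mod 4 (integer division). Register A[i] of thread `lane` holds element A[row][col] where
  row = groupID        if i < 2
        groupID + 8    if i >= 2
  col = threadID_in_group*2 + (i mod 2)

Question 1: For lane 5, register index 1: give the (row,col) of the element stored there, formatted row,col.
1,3

lane 5->5/4=1, 5 mod 4=1
i=1  r:1+0->1  c:2·1+1->3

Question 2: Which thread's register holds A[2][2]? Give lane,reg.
r:2=>grp=2,rB=0  c:2=>tig=1,lo=0
L=2*4+1=9  i=0*2+0=0

9,0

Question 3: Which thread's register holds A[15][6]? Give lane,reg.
r=15→G=7,rhi=1  c=6→T=3,p=0
L=7*4+3=31  i=1*2+0=2

31,2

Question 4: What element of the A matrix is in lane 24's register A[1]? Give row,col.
lane 24: gr=6 (24/4), th=0 (24%4)
i=1: r=6+0=6, c=0*2+1=1

6,1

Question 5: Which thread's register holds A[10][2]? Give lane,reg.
9,2

r=10⇒gr=2,Rb=1  c=2⇒th=1,odd=0
L=2*4+1=9  i=1*2+0=2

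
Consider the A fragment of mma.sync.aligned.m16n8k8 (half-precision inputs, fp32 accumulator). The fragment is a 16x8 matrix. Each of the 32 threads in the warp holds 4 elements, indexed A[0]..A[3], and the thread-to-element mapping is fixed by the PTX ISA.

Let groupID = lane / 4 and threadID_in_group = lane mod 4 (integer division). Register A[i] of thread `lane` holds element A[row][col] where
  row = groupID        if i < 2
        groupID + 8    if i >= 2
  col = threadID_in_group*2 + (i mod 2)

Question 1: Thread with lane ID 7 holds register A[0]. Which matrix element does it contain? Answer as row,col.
lane 7⇒7/4=1, 7 mod 4=3
i=0  r:1+0⇒1  c:2·3+0⇒6

1,6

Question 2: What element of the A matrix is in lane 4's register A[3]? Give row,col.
lane 4: g=1 (4/4), t=0 (4%4)
i=3: r=1+8=9, c=0*2+1=1

9,1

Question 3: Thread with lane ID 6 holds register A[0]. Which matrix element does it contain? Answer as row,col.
lane 6: gr=1 (6/4), th=2 (6%4)
i=0: r=1+0=1, c=2*2+0=4

1,4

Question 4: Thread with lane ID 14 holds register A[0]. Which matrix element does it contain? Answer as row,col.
3,4

lane 14→14/4=3, 14 mod 4=2
i=0  r:3+0→3  c:2·2+0→4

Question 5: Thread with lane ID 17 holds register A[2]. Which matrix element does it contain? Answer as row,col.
lane 17=>17/4=4, 17 mod 4=1
i=2  r:4+8=>12  c:2·1+0=>2

12,2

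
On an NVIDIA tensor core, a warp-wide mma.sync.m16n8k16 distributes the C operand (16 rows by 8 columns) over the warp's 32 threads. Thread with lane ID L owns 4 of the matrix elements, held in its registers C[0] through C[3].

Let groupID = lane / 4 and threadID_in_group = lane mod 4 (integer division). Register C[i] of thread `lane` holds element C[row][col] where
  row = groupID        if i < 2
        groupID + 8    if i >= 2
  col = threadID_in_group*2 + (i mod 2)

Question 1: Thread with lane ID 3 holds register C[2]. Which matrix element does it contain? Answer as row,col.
3: grp=0,tig=3
[2] (0+8,3*2+0) = (8,6)

8,6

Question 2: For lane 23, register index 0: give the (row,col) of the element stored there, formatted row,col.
5,6

L=23->gid=23>>2=5, tid=23&3=3
[0]->row 5+0=5  col 3·2+0=6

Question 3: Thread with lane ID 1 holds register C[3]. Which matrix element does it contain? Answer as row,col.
L=1=>grp=1>>2=0, tig=1&3=1
[3]=>row 0+8=8  col 1·2+1=3

8,3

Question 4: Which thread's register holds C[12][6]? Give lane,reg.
19,2

r=12→G=4,rhi=1  c=6→T=3,p=0
L=4*4+3=19  i=1*2+0=2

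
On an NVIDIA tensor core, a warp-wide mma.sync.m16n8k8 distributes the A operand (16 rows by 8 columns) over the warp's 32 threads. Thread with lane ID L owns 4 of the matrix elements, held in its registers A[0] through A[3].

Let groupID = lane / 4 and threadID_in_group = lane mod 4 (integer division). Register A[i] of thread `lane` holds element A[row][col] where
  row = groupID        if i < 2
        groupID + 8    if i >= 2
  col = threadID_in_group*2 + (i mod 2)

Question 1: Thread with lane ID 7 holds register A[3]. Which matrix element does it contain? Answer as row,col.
9,7

L=7→G=7>>2=1, T=7&3=3
[3]→row 1+8=9  col 3·2+1=7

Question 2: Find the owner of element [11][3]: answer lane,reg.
13,3

r=11→G=3,rhi=1  c=3→T=1,p=1
L=3*4+1=13  i=1*2+1=3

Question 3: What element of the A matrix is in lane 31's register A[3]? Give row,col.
lane 31: g=7 (31/4), t=3 (31%4)
i=3: r=7+8=15, c=3*2+1=7

15,7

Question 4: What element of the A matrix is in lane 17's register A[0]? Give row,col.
L=17⇒gr=17>>2=4, th=17&3=1
[0]⇒row 4+0=4  col 1·2+0=2

4,2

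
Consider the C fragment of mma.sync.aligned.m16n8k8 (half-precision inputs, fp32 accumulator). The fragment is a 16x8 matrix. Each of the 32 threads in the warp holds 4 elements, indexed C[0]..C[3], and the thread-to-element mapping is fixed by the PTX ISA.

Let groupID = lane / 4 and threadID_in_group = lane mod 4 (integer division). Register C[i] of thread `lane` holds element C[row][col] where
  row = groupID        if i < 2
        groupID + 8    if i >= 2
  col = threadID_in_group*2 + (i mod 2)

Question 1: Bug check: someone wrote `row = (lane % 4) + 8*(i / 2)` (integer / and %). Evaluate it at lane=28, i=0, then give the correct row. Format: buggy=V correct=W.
buggy=0 correct=7

`(lane % 4) + 8*(i / 2)`[28,0]=>0
L=28=>grp=28>>2=7, tig=28&3=0
[0]=>row 7+0=7  col 0·2+0=0
row: 0 vs 7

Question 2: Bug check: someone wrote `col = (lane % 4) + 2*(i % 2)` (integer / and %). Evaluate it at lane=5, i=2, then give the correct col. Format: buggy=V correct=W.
`(lane % 4) + 2*(i % 2)`[5,2]⇒1
lane 5: gr=1 (5/4), th=1 (5%4)
i=2: r=1+8=9, c=1*2+0=2
col: 1 vs 2

buggy=1 correct=2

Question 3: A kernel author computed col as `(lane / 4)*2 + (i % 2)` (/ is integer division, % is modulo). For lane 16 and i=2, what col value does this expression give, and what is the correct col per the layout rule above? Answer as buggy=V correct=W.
buggy=8 correct=0

`(lane / 4)*2 + (i % 2)`[16,2]⇒8
16: gr=4,th=0
[2] (4+8,0*2+0) = (12,0)
col: 8 vs 0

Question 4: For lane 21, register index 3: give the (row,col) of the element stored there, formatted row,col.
13,3

lane 21=>21/4=5, 21 mod 4=1
i=3  r:5+8=>13  c:2·1+1=>3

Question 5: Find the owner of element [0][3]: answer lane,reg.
1,1

r: 0->gid=0,r8=0  c: 3->tid=1,i&1=1
L=0*4+1=1  i=0*2+1=1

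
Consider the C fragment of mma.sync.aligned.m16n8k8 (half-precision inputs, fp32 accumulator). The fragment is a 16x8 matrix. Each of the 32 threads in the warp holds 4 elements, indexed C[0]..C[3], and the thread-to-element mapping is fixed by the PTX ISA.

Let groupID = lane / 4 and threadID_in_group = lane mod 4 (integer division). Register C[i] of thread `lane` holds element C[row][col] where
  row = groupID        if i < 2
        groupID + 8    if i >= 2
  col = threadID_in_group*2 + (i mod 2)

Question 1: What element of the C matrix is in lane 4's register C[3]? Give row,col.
9,1

4: g=1,t=0
[3] (1+8,0*2+1) = (9,1)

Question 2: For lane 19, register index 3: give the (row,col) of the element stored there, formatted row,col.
lane 19->19/4=4, 19 mod 4=3
i=3  r:4+8->12  c:2·3+1->7

12,7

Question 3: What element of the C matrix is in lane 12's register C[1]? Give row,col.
L=12→G=12>>2=3, T=12&3=0
[1]→row 3+0=3  col 0·2+1=1

3,1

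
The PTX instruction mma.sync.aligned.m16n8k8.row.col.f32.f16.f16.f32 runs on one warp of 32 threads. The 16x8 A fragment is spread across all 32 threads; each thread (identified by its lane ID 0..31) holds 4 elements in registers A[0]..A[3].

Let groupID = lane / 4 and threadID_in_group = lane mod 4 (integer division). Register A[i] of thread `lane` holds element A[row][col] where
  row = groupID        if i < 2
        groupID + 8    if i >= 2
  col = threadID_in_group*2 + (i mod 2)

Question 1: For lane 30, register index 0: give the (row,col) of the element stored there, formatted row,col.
7,4

30: G=7,T=2
[0] (7+0,2*2+0) = (7,4)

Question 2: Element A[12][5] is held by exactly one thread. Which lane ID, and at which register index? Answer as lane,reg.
r: 12->gid=4,r8=1  c: 5->tid=2,i&1=1
L=4*4+2=18  i=1*2+1=3

18,3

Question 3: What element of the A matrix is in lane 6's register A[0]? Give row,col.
1,4

L=6->gid=6>>2=1, tid=6&3=2
[0]->row 1+0=1  col 2·2+0=4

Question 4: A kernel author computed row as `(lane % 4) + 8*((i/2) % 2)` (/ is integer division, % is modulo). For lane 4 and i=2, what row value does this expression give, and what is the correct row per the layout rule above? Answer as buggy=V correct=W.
buggy=8 correct=9

`(lane % 4) + 8*((i/2) % 2)`[4,2]⇒8
lane 4: gr=1 (4/4), th=0 (4%4)
i=2: r=1+8=9, c=0*2+0=0
row: 8 vs 9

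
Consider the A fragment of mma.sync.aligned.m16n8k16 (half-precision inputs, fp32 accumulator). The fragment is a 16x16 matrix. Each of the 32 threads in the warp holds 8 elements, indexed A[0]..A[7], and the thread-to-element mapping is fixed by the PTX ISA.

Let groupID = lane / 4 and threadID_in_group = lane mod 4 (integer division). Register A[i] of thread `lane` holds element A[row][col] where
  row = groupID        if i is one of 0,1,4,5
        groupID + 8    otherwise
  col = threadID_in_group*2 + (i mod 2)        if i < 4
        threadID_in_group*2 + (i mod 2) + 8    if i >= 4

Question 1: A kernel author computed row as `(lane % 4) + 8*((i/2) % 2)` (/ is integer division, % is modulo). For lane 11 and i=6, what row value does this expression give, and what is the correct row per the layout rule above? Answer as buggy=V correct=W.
`(lane % 4) + 8*((i/2) % 2)`[11,6]->11
lane 11: gid=2 (11/4), tid=3 (11%4)
i=6: r=2+8=10, c=3*2+0+8=14
row: 11 vs 10

buggy=11 correct=10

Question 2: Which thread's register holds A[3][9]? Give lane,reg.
12,5

r: 3->gid=3,r8=0  c: 9->c8=1,tid=0,i&1=1
L=3*4+0=12  i=1*4+0*2+1=5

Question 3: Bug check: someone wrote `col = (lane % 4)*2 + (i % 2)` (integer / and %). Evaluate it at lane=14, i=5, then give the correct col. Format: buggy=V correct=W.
`(lane % 4)*2 + (i % 2)`[14,5]->5
14: g=3,t=2
[5] (3+0,2*2+1+8) = (3,13)
col: 5 vs 13

buggy=5 correct=13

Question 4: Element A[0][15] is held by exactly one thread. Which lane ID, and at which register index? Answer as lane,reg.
r=0⇒gr=0,Rb=0  c=15⇒Cb=1,th=3,odd=1
L=0*4+3=3  i=1*4+0*2+1=5

3,5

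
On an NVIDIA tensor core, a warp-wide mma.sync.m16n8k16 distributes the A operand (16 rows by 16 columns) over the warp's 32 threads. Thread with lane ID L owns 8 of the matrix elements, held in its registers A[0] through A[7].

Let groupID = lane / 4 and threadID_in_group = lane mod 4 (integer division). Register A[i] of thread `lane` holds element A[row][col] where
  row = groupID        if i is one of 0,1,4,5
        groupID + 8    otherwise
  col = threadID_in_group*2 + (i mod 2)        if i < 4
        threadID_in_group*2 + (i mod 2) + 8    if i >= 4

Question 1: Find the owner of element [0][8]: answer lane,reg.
r: 0->gid=0,r8=0  c: 8->c8=1,tid=0,i&1=0
L=0*4+0=0  i=1*4+0*2+0=4

0,4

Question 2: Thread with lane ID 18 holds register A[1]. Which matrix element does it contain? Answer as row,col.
4,5

lane 18=>18/4=4, 18 mod 4=2
i=1  r:4+0=>4  c:2·2+1+0=>5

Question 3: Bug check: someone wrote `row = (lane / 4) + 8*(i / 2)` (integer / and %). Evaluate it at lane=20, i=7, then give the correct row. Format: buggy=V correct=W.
`(lane / 4) + 8*(i / 2)`[20,7]=>29
20: grp=5,tig=0
[7] (5+8,0*2+1+8) = (13,9)
row: 29 vs 13

buggy=29 correct=13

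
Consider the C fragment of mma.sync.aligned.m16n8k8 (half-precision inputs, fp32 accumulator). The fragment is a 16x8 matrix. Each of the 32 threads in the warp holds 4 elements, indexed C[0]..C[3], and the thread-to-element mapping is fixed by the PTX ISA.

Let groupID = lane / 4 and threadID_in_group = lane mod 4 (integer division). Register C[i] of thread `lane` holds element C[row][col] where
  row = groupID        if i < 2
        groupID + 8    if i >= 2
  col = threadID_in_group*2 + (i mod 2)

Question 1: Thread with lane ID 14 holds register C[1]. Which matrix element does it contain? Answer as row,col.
3,5

lane 14: gid=3 (14/4), tid=2 (14%4)
i=1: r=3+0=3, c=2*2+1=5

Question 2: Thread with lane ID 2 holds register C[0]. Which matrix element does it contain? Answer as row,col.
lane 2⇒2/4=0, 2 mod 4=2
i=0  r:0+0⇒0  c:2·2+0⇒4

0,4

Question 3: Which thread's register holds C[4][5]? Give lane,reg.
r: 4->gid=4,r8=0  c: 5->tid=2,i&1=1
L=4*4+2=18  i=0*2+1=1

18,1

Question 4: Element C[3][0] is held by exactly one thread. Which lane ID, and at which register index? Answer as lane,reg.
r=3->g=3,rb=0  c=0->t=0,b0=0
L=3*4+0=12  i=0*2+0=0

12,0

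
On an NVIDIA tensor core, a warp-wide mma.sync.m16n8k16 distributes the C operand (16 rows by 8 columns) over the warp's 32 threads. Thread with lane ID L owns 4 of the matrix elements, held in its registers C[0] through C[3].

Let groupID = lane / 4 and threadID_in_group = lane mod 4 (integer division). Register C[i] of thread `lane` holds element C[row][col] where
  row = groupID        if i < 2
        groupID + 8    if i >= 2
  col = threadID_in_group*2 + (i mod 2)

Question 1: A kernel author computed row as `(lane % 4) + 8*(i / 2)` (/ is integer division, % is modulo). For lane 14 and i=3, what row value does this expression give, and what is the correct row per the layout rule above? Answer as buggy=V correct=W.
buggy=10 correct=11

`(lane % 4) + 8*(i / 2)`[14,3]⇒10
14: gr=3,th=2
[3] (3+8,2*2+1) = (11,5)
row: 10 vs 11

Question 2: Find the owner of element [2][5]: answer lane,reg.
r=2→G=2,rhi=0  c=5→T=2,p=1
L=2*4+2=10  i=0*2+1=1

10,1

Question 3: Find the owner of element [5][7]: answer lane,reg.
r=5->g=5,rb=0  c=7->t=3,b0=1
L=5*4+3=23  i=0*2+1=1

23,1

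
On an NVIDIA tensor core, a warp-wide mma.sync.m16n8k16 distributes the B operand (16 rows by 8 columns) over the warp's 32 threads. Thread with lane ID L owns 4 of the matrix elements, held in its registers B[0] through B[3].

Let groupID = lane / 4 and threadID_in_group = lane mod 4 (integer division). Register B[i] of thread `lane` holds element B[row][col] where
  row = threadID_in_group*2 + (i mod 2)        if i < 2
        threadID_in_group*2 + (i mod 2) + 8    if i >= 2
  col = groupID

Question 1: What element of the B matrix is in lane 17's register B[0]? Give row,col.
lane 17->17/4=4, 17 mod 4=1
i=0  r:2·1+0+0->2  c:4

2,4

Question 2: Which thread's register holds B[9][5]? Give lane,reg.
c: 5->gid=5  r: 9->r8=1,tid=0,i&1=1
L=5*4+0=20  i=1*2+1=3

20,3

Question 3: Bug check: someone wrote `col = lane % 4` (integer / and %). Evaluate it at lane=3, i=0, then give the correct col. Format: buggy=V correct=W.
`lane % 4`[3,0]->3
lane 3: gid=0 (3/4), tid=3 (3%4)
i=0: r=3*2+0+0=6, c=gid=0
col: 3 vs 0

buggy=3 correct=0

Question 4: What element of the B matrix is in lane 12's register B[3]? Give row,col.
9,3

12: g=3,t=0
[3] (0*2+1+8,3) = (9,3)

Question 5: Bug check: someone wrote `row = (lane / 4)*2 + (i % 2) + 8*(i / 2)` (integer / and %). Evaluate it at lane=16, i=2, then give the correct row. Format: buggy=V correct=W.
`(lane / 4)*2 + (i % 2) + 8*(i / 2)`[16,2]→16
L=16→G=16>>2=4, T=16&3=0
[2]→row 0·2+0+8=8  col G=4
row: 16 vs 8

buggy=16 correct=8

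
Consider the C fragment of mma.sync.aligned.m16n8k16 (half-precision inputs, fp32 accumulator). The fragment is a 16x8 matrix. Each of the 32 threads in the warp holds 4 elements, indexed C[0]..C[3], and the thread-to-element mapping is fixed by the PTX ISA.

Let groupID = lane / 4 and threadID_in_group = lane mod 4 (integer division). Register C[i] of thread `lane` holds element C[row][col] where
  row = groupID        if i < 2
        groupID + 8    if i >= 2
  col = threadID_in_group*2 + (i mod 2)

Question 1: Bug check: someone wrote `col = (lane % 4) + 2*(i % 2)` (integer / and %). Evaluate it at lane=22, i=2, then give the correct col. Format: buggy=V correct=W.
buggy=2 correct=4

`(lane % 4) + 2*(i % 2)`[22,2]⇒2
lane 22⇒22/4=5, 22 mod 4=2
i=2  r:5+8⇒13  c:2·2+0⇒4
col: 2 vs 4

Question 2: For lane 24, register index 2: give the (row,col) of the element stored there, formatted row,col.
14,0

24: g=6,t=0
[2] (6+8,0*2+0) = (14,0)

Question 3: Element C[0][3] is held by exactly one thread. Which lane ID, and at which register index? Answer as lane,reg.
1,1

r=0->g=0,rb=0  c=3->t=1,b0=1
L=0*4+1=1  i=0*2+1=1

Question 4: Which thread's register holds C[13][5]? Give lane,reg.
r=13⇒gr=5,Rb=1  c=5⇒th=2,odd=1
L=5*4+2=22  i=1*2+1=3

22,3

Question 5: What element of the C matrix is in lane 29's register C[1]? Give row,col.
7,3

L=29⇒gr=29>>2=7, th=29&3=1
[1]⇒row 7+0=7  col 1·2+1=3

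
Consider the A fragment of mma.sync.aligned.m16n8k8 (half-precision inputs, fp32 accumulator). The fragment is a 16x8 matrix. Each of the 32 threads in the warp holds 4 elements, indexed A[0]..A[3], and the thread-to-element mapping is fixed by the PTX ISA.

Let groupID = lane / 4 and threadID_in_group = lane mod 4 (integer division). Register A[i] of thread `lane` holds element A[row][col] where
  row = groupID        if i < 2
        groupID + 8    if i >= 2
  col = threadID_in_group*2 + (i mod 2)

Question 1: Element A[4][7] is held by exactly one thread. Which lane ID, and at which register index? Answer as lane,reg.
r:4=>grp=4,rB=0  c:7=>tig=3,lo=1
L=4*4+3=19  i=0*2+1=1

19,1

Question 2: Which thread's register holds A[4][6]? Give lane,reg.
19,0

r:4=>grp=4,rB=0  c:6=>tig=3,lo=0
L=4*4+3=19  i=0*2+0=0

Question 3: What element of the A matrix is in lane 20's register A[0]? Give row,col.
5,0

lane 20=>20/4=5, 20 mod 4=0
i=0  r:5+0=>5  c:2·0+0=>0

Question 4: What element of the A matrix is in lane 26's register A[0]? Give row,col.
lane 26: gr=6 (26/4), th=2 (26%4)
i=0: r=6+0=6, c=2*2+0=4

6,4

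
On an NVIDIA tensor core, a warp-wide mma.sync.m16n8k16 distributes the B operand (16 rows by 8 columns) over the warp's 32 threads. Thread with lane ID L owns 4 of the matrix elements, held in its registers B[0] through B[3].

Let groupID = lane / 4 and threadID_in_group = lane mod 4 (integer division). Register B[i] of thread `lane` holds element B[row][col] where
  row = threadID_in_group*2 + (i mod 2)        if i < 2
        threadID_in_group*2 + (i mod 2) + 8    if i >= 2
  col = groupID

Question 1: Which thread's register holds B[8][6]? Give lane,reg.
24,2

c=6⇒gr=6  r=8⇒Rb=1,th=0,odd=0
L=6*4+0=24  i=1*2+0=2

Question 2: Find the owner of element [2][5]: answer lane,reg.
21,0

c: 5->gid=5  r: 2->r8=0,tid=1,i&1=0
L=5*4+1=21  i=0*2+0=0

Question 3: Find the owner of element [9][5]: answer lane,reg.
c=5->g=5  r=9->rb=1,t=0,b0=1
L=5*4+0=20  i=1*2+1=3

20,3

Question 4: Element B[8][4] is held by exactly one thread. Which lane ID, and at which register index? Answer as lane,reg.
c=4⇒gr=4  r=8⇒Rb=1,th=0,odd=0
L=4*4+0=16  i=1*2+0=2

16,2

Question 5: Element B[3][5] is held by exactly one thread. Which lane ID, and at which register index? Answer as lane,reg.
c=5->g=5  r=3->rb=0,t=1,b0=1
L=5*4+1=21  i=0*2+1=1

21,1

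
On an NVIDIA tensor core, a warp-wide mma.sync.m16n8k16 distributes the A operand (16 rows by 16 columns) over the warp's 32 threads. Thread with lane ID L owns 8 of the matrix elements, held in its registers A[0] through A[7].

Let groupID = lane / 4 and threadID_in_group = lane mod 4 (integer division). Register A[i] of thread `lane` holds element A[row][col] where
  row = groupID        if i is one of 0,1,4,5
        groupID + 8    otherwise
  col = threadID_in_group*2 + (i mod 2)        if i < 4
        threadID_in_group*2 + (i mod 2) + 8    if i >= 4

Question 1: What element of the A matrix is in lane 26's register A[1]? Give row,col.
6,5

L=26->g=26>>2=6, t=26&3=2
[1]->row 6+0=6  col 2·2+1+0=5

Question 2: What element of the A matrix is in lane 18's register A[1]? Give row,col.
4,5

18: grp=4,tig=2
[1] (4+0,2*2+1+0) = (4,5)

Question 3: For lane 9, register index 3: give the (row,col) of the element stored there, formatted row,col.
9: g=2,t=1
[3] (2+8,1*2+1+0) = (10,3)

10,3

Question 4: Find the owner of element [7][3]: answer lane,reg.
29,1

r: 7->gid=7,r8=0  c: 3->c8=0,tid=1,i&1=1
L=7*4+1=29  i=0*4+0*2+1=1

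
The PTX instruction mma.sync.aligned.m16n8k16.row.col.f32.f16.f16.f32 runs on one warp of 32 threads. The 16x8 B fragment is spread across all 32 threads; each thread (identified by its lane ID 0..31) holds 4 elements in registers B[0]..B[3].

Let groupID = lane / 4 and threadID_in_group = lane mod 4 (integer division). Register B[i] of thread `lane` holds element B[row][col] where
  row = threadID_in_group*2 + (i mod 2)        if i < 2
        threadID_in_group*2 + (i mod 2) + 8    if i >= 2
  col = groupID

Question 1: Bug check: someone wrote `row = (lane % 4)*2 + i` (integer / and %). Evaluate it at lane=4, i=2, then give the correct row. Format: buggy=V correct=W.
buggy=2 correct=8

`(lane % 4)*2 + i`[4,2]->2
lane 4->4/4=1, 4 mod 4=0
i=2  r:2·0+0+8->8  c:1
row: 2 vs 8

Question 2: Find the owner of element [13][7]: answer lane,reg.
30,3

c: 7->gid=7  r: 13->r8=1,tid=2,i&1=1
L=7*4+2=30  i=1*2+1=3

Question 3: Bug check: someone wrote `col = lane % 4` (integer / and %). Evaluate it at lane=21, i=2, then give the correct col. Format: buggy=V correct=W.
buggy=1 correct=5

`lane % 4`[21,2]⇒1
lane 21: gr=5 (21/4), th=1 (21%4)
i=2: r=1*2+0+8=10, c=gr=5
col: 1 vs 5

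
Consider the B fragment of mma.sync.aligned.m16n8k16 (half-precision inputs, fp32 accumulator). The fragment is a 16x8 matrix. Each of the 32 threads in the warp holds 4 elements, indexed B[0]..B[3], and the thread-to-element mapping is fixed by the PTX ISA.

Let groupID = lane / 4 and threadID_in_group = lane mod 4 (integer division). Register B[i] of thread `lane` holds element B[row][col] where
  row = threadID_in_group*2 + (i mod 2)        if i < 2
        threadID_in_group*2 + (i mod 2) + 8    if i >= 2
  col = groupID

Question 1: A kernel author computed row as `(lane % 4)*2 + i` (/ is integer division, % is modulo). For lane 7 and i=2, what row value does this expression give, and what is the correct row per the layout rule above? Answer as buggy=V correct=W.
`(lane % 4)*2 + i`[7,2]→8
7: G=1,T=3
[2] (3*2+0+8,1) = (14,1)
row: 8 vs 14

buggy=8 correct=14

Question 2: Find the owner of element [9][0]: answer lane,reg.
0,3

c:0=>grp=0  r:9=>rB=1,tig=0,lo=1
L=0*4+0=0  i=1*2+1=3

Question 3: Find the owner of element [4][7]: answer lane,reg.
c: 7->gid=7  r: 4->r8=0,tid=2,i&1=0
L=7*4+2=30  i=0*2+0=0

30,0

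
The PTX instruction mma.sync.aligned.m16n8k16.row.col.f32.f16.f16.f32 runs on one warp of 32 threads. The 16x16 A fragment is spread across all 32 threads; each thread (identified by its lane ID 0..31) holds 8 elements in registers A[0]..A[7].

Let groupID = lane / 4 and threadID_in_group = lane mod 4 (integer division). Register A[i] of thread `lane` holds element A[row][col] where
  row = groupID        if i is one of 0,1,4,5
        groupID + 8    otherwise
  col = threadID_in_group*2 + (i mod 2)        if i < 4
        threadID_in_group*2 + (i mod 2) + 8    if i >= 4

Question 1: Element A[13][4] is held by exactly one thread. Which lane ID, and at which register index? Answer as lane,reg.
r: 13->gid=5,r8=1  c: 4->c8=0,tid=2,i&1=0
L=5*4+2=22  i=0*4+1*2+0=2

22,2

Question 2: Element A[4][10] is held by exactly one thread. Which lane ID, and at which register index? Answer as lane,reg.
r=4⇒gr=4,Rb=0  c=10⇒Cb=1,th=1,odd=0
L=4*4+1=17  i=1*4+0*2+0=4

17,4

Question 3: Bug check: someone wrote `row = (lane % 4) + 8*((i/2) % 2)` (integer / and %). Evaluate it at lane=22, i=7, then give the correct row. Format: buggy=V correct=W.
`(lane % 4) + 8*((i/2) % 2)`[22,7]->10
22: g=5,t=2
[7] (5+8,2*2+1+8) = (13,13)
row: 10 vs 13

buggy=10 correct=13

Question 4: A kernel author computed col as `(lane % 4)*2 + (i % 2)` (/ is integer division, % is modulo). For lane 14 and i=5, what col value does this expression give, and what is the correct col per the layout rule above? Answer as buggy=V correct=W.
buggy=5 correct=13

`(lane % 4)*2 + (i % 2)`[14,5]->5
L=14->g=14>>2=3, t=14&3=2
[5]->row 3+0=3  col 2·2+1+8=13
col: 5 vs 13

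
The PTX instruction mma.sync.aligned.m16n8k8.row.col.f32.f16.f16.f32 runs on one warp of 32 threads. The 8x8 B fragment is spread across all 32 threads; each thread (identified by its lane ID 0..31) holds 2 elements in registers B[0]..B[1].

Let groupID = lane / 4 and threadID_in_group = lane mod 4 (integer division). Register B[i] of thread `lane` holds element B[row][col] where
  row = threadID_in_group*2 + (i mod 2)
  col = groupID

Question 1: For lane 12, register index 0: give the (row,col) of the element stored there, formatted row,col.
0,3

lane 12→12/4=3, 12 mod 4=0
i=0  r:2·0+0→0  c:3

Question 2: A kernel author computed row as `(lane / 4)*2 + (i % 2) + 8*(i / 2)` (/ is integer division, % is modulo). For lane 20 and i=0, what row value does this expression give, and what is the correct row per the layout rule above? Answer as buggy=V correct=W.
`(lane / 4)*2 + (i % 2) + 8*(i / 2)`[20,0]→10
L=20→G=20>>2=5, T=20&3=0
[0]→row 0·2+0=0  col G=5
row: 10 vs 0

buggy=10 correct=0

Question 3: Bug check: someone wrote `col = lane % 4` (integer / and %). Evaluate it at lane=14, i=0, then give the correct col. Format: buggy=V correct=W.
buggy=2 correct=3

`lane % 4`[14,0]->2
L=14->gid=14>>2=3, tid=14&3=2
[0]->row 2·2+0=4  col gid=3
col: 2 vs 3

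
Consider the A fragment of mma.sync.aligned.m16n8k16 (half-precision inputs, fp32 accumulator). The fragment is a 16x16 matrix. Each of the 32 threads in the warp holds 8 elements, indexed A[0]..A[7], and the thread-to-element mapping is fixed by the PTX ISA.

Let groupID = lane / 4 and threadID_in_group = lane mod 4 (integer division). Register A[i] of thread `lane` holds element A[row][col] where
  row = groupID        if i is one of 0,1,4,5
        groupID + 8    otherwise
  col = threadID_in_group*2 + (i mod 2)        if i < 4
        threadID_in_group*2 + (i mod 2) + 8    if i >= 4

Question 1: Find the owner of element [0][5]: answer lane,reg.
2,1

r=0→G=0,rhi=0  c=5→chi=0,T=2,p=1
L=0*4+2=2  i=0*4+0*2+1=1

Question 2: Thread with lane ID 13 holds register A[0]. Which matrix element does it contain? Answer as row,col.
3,2

13: grp=3,tig=1
[0] (3+0,1*2+0+0) = (3,2)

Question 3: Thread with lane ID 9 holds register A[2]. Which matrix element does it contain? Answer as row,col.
10,2

lane 9=>9/4=2, 9 mod 4=1
i=2  r:2+8=>10  c:2·1+0+0=>2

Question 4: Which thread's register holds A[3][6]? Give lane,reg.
r=3⇒gr=3,Rb=0  c=6⇒Cb=0,th=3,odd=0
L=3*4+3=15  i=0*4+0*2+0=0

15,0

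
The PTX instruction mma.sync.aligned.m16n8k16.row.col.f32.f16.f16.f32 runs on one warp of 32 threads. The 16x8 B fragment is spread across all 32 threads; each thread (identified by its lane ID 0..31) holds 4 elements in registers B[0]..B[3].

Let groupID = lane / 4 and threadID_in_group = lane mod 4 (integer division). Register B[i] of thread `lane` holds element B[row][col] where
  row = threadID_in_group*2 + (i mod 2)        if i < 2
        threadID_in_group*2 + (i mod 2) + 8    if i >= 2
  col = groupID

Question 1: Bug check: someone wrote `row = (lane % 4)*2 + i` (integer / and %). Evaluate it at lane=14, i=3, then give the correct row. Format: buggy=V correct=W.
`(lane % 4)*2 + i`[14,3]=>7
14: grp=3,tig=2
[3] (2*2+1+8,3) = (13,3)
row: 7 vs 13

buggy=7 correct=13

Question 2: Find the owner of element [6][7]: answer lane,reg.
c=7⇒gr=7  r=6⇒Rb=0,th=3,odd=0
L=7*4+3=31  i=0*2+0=0

31,0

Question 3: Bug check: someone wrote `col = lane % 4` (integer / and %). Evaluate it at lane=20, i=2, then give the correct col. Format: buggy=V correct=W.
buggy=0 correct=5

`lane % 4`[20,2]→0
L=20→G=20>>2=5, T=20&3=0
[2]→row 0·2+0+8=8  col G=5
col: 0 vs 5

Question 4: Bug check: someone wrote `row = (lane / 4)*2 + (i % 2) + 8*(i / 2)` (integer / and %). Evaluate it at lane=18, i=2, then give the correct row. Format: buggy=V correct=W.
buggy=16 correct=12

`(lane / 4)*2 + (i % 2) + 8*(i / 2)`[18,2]→16
lane 18→18/4=4, 18 mod 4=2
i=2  r:2·2+0+8→12  c:4
row: 16 vs 12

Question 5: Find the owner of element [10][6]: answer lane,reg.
c:6=>grp=6  r:10=>rB=1,tig=1,lo=0
L=6*4+1=25  i=1*2+0=2

25,2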